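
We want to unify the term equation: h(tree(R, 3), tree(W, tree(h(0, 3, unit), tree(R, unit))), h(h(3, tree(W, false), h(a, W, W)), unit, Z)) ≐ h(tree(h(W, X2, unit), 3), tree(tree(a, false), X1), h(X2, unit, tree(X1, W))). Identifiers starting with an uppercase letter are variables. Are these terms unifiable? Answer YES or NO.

Decompose h/3: tree(R, 3) ≐ tree(h(W, X2, unit), 3),  tree(W, tree(h(0, 3, unit), tree(R, unit))) ≐ tree(tree(a, false), X1),  h(h(3, tree(W, false), h(a, W, W)), unit, Z) ≐ h(X2, unit, tree(X1, W)).
Decompose tree/2: R ≐ h(W, X2, unit),  3 ≐ 3.
Bind R := h(W, X2, unit); substituting into the one remaining equation that mentions R gives: tree(W, tree(h(0, 3, unit), tree(h(W, X2, unit), unit))) ≐ tree(tree(a, false), X1).
Delete trivial equation 3 ≐ 3.
Decompose tree/2: W ≐ tree(a, false),  tree(h(0, 3, unit), tree(h(W, X2, unit), unit)) ≐ X1.
Bind W := tree(a, false); substituting into the remaining equations gives: tree(h(0, 3, unit), tree(h(tree(a, false), X2, unit), unit)) ≐ X1,  h(h(3, tree(tree(a, false), false), h(a, tree(a, false), tree(a, false))), unit, Z) ≐ h(X2, unit, tree(X1, tree(a, false))). Substituting into the earlier binding gives R := h(tree(a, false), X2, unit).
Bind X1 := tree(h(0, 3, unit), tree(h(tree(a, false), X2, unit), unit)); substituting into the remaining equation gives: h(h(3, tree(tree(a, false), false), h(a, tree(a, false), tree(a, false))), unit, Z) ≐ h(X2, unit, tree(tree(h(0, 3, unit), tree(h(tree(a, false), X2, unit), unit)), tree(a, false))).
Decompose h/3: h(3, tree(tree(a, false), false), h(a, tree(a, false), tree(a, false))) ≐ X2,  unit ≐ unit,  Z ≐ tree(tree(h(0, 3, unit), tree(h(tree(a, false), X2, unit), unit)), tree(a, false)).
Bind X2 := h(3, tree(tree(a, false), false), h(a, tree(a, false), tree(a, false))); substituting into the one remaining equation that mentions X2 gives: Z ≐ tree(tree(h(0, 3, unit), tree(h(tree(a, false), h(3, tree(tree(a, false), false), h(a, tree(a, false), tree(a, false))), unit), unit)), tree(a, false)). Substituting into the earlier bindings gives R := h(tree(a, false), h(3, tree(tree(a, false), false), h(a, tree(a, false), tree(a, false))), unit), X1 := tree(h(0, 3, unit), tree(h(tree(a, false), h(3, tree(tree(a, false), false), h(a, tree(a, false), tree(a, false))), unit), unit)).
Delete trivial equation unit ≐ unit.
Bind Z := tree(tree(h(0, 3, unit), tree(h(tree(a, false), h(3, tree(tree(a, false), false), h(a, tree(a, false), tree(a, false))), unit), unit)), tree(a, false)).
No equations remain and no clash or occurs-check failure arose, so a unifier exists.

YES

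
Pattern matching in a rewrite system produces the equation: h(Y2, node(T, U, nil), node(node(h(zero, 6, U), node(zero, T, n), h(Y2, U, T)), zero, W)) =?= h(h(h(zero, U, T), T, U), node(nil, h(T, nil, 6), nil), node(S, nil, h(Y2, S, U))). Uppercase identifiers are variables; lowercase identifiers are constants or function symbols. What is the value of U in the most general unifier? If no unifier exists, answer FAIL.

FAIL

Decompose h/3: Y2 =?= h(h(zero, U, T), T, U),  node(T, U, nil) =?= node(nil, h(T, nil, 6), nil),  node(node(h(zero, 6, U), node(zero, T, n), h(Y2, U, T)), zero, W) =?= node(S, nil, h(Y2, S, U)).
Bind Y2 := h(h(zero, U, T), T, U); substituting into the one remaining equation that mentions Y2 gives: node(node(h(zero, 6, U), node(zero, T, n), h(h(h(zero, U, T), T, U), U, T)), zero, W) =?= node(S, nil, h(h(h(zero, U, T), T, U), S, U)).
Decompose node/3: T =?= nil,  U =?= h(T, nil, 6),  nil =?= nil.
Bind T := nil; substituting into the 2 remaining equations that mention T gives: U =?= h(nil, nil, 6),  node(node(h(zero, 6, U), node(zero, nil, n), h(h(h(zero, U, nil), nil, U), U, nil)), zero, W) =?= node(S, nil, h(h(h(zero, U, nil), nil, U), S, U)). Substituting into the earlier binding gives Y2 := h(h(zero, U, nil), nil, U).
Bind U := h(nil, nil, 6); substituting into the one remaining equation that mentions U gives: node(node(h(zero, 6, h(nil, nil, 6)), node(zero, nil, n), h(h(h(zero, h(nil, nil, 6), nil), nil, h(nil, nil, 6)), h(nil, nil, 6), nil)), zero, W) =?= node(S, nil, h(h(h(zero, h(nil, nil, 6), nil), nil, h(nil, nil, 6)), S, h(nil, nil, 6))). Substituting into the earlier binding gives Y2 := h(h(zero, h(nil, nil, 6), nil), nil, h(nil, nil, 6)).
Delete trivial equation nil =?= nil.
Decompose node/3: node(h(zero, 6, h(nil, nil, 6)), node(zero, nil, n), h(h(h(zero, h(nil, nil, 6), nil), nil, h(nil, nil, 6)), h(nil, nil, 6), nil)) =?= S,  zero =?= nil,  W =?= h(h(h(zero, h(nil, nil, 6), nil), nil, h(nil, nil, 6)), S, h(nil, nil, 6)).
Bind S := node(h(zero, 6, h(nil, nil, 6)), node(zero, nil, n), h(h(h(zero, h(nil, nil, 6), nil), nil, h(nil, nil, 6)), h(nil, nil, 6), nil)); substituting into the one remaining equation that mentions S gives: W =?= h(h(h(zero, h(nil, nil, 6), nil), nil, h(nil, nil, 6)), node(h(zero, 6, h(nil, nil, 6)), node(zero, nil, n), h(h(h(zero, h(nil, nil, 6), nil), nil, h(nil, nil, 6)), h(nil, nil, 6), nil)), h(nil, nil, 6)).
Clash: constants zero and nil differ; no unifier exists.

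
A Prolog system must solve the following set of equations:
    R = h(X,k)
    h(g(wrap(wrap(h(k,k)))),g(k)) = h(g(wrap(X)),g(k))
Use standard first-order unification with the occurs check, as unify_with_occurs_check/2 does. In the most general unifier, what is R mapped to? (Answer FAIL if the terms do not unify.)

h(wrap(h(k,k)),k)

Bind R := h(X,k); no other remaining equation mentions R.
Decompose h/2: g(wrap(wrap(h(k,k)))) = g(wrap(X)),  g(k) = g(k).
Decompose g/1: wrap(wrap(h(k,k))) = wrap(X).
Decompose wrap/1: wrap(h(k,k)) = X.
Bind X := wrap(h(k,k)); no other remaining equation mentions X. Substituting into the earlier binding gives R := h(wrap(h(k,k)),k).
Delete trivial equation g(k) = g(k).
MGU = { R = h(wrap(h(k,k)),k), X = wrap(h(k,k)) }, so R = h(wrap(h(k,k)),k).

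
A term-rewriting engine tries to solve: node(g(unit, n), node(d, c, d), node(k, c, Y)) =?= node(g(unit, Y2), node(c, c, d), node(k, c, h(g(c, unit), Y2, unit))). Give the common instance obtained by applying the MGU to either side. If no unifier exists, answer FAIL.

FAIL

Decompose node/3: g(unit, n) =?= g(unit, Y2),  node(d, c, d) =?= node(c, c, d),  node(k, c, Y) =?= node(k, c, h(g(c, unit), Y2, unit)).
Decompose g/2: unit =?= unit,  n =?= Y2.
Delete trivial equation unit =?= unit.
Bind Y2 := n; substituting into the one remaining equation that mentions Y2 gives: node(k, c, Y) =?= node(k, c, h(g(c, unit), n, unit)).
Decompose node/3: d =?= c,  c =?= c,  d =?= d.
Clash: constants d and c differ; no unifier exists.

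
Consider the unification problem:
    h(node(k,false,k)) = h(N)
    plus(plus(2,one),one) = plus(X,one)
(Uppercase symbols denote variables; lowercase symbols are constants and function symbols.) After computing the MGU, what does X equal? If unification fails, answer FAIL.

plus(2,one)

Decompose h/1: node(k,false,k) = N.
Bind N := node(k,false,k); no other remaining equation mentions N.
Decompose plus/2: plus(2,one) = X,  one = one.
Bind X := plus(2,one); no other remaining equation mentions X.
Delete trivial equation one = one.
MGU = { N -> node(k,false,k), X -> plus(2,one) }, so X -> plus(2,one).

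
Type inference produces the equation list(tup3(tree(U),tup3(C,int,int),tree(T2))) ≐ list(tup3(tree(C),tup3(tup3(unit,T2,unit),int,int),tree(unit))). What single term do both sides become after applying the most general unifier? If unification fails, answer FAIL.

Decompose list/1: tup3(tree(U),tup3(C,int,int),tree(T2)) ≐ tup3(tree(C),tup3(tup3(unit,T2,unit),int,int),tree(unit)).
Decompose tup3/3: tree(U) ≐ tree(C),  tup3(C,int,int) ≐ tup3(tup3(unit,T2,unit),int,int),  tree(T2) ≐ tree(unit).
Decompose tree/1: U ≐ C.
Bind U := C; no other remaining equation mentions U.
Decompose tup3/3: C ≐ tup3(unit,T2,unit),  int ≐ int,  int ≐ int.
Bind C := tup3(unit,T2,unit); no other remaining equation mentions C. Substituting into the earlier binding gives U := tup3(unit,T2,unit).
Delete trivial equation int ≐ int.
Delete trivial equation int ≐ int.
Decompose tree/1: T2 ≐ unit.
Bind T2 := unit. Substituting into the earlier bindings gives U := tup3(unit,unit,unit), C := tup3(unit,unit,unit).
Applying the MGU to either side gives list(tup3(tree(tup3(unit,unit,unit)),tup3(tup3(unit,unit,unit),int,int),tree(unit))).

list(tup3(tree(tup3(unit,unit,unit)),tup3(tup3(unit,unit,unit),int,int),tree(unit)))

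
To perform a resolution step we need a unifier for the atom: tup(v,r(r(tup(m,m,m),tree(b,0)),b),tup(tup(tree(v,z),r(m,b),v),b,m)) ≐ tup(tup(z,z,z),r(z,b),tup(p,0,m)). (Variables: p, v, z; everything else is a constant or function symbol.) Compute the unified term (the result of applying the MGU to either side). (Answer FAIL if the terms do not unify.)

Decompose tup/3: v ≐ tup(z,z,z),  r(r(tup(m,m,m),tree(b,0)),b) ≐ r(z,b),  tup(tup(tree(v,z),r(m,b),v),b,m) ≐ tup(p,0,m).
Bind v := tup(z,z,z); substituting into the one remaining equation that mentions v gives: tup(tup(tree(tup(z,z,z),z),r(m,b),tup(z,z,z)),b,m) ≐ tup(p,0,m).
Decompose r/2: r(tup(m,m,m),tree(b,0)) ≐ z,  b ≐ b.
Bind z := r(tup(m,m,m),tree(b,0)); substituting into the one remaining equation that mentions z gives: tup(tup(tree(tup(r(tup(m,m,m),tree(b,0)),r(tup(m,m,m),tree(b,0)),r(tup(m,m,m),tree(b,0))),r(tup(m,m,m),tree(b,0))),r(m,b),tup(r(tup(m,m,m),tree(b,0)),r(tup(m,m,m),tree(b,0)),r(tup(m,m,m),tree(b,0)))),b,m) ≐ tup(p,0,m). Substituting into the earlier binding gives v := tup(r(tup(m,m,m),tree(b,0)),r(tup(m,m,m),tree(b,0)),r(tup(m,m,m),tree(b,0))).
Delete trivial equation b ≐ b.
Decompose tup/3: tup(tree(tup(r(tup(m,m,m),tree(b,0)),r(tup(m,m,m),tree(b,0)),r(tup(m,m,m),tree(b,0))),r(tup(m,m,m),tree(b,0))),r(m,b),tup(r(tup(m,m,m),tree(b,0)),r(tup(m,m,m),tree(b,0)),r(tup(m,m,m),tree(b,0)))) ≐ p,  b ≐ 0,  m ≐ m.
Bind p := tup(tree(tup(r(tup(m,m,m),tree(b,0)),r(tup(m,m,m),tree(b,0)),r(tup(m,m,m),tree(b,0))),r(tup(m,m,m),tree(b,0))),r(m,b),tup(r(tup(m,m,m),tree(b,0)),r(tup(m,m,m),tree(b,0)),r(tup(m,m,m),tree(b,0)))); no other remaining equation mentions p.
Clash: constants b and 0 differ; no unifier exists.

FAIL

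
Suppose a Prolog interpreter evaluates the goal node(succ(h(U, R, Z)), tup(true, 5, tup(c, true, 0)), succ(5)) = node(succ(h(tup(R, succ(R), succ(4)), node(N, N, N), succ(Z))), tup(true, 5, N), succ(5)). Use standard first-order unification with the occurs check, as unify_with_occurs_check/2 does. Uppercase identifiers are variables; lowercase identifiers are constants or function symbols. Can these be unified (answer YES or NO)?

Decompose node/3: succ(h(U, R, Z)) = succ(h(tup(R, succ(R), succ(4)), node(N, N, N), succ(Z))),  tup(true, 5, tup(c, true, 0)) = tup(true, 5, N),  succ(5) = succ(5).
Decompose succ/1: h(U, R, Z) = h(tup(R, succ(R), succ(4)), node(N, N, N), succ(Z)).
Decompose h/3: U = tup(R, succ(R), succ(4)),  R = node(N, N, N),  Z = succ(Z).
Bind U := tup(R, succ(R), succ(4)); no other remaining equation mentions U.
Bind R := node(N, N, N); no other remaining equation mentions R. Substituting into the earlier binding gives U := tup(node(N, N, N), succ(node(N, N, N)), succ(4)).
Occurs check fails: Z occurs in succ(Z); the equation Z = succ(Z) has no finite solution.

NO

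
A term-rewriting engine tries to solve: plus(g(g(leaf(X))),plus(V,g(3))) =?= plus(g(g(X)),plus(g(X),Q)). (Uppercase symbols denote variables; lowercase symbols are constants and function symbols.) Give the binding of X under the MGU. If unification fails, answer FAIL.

Decompose plus/2: g(g(leaf(X))) =?= g(g(X)),  plus(V,g(3)) =?= plus(g(X),Q).
Decompose g/1: g(leaf(X)) =?= g(X).
Decompose g/1: leaf(X) =?= X.
Occurs check fails: X occurs in leaf(X); the equation X =?= leaf(X) has no finite solution.

FAIL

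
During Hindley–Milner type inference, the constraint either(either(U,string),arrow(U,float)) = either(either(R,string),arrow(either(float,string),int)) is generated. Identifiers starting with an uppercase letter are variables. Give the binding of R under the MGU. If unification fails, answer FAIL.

FAIL

Decompose either/2: either(U,string) = either(R,string),  arrow(U,float) = arrow(either(float,string),int).
Decompose either/2: U = R,  string = string.
Bind U := R; substituting into the one remaining equation that mentions U gives: arrow(R,float) = arrow(either(float,string),int).
Delete trivial equation string = string.
Decompose arrow/2: R = either(float,string),  float = int.
Bind R := either(float,string); no other remaining equation mentions R. Substituting into the earlier binding gives U := either(float,string).
Clash: constants float and int differ; no unifier exists.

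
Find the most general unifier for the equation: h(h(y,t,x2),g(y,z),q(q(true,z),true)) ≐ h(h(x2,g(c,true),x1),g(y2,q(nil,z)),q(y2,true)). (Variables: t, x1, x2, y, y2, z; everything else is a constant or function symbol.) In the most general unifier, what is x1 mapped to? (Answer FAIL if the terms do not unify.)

Decompose h/3: h(y,t,x2) ≐ h(x2,g(c,true),x1),  g(y,z) ≐ g(y2,q(nil,z)),  q(q(true,z),true) ≐ q(y2,true).
Decompose h/3: y ≐ x2,  t ≐ g(c,true),  x2 ≐ x1.
Bind y := x2; substituting into the one remaining equation that mentions y gives: g(x2,z) ≐ g(y2,q(nil,z)).
Bind t := g(c,true); no other remaining equation mentions t.
Bind x2 := x1; substituting into the one remaining equation that mentions x2 gives: g(x1,z) ≐ g(y2,q(nil,z)). Substituting into the earlier binding gives y := x1.
Decompose g/2: x1 ≐ y2,  z ≐ q(nil,z).
Bind x1 := y2; no other remaining equation mentions x1. Substituting into the earlier bindings gives y := y2, x2 := y2.
Occurs check fails: z occurs in q(nil,z); the equation z ≐ q(nil,z) has no finite solution.

FAIL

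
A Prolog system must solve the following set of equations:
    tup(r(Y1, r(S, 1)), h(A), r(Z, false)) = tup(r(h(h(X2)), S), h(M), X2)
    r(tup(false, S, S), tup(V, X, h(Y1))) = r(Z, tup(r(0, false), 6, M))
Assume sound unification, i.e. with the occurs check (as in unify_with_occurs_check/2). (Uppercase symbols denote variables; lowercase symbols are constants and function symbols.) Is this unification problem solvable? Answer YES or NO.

Decompose tup/3: r(Y1, r(S, 1)) = r(h(h(X2)), S),  h(A) = h(M),  r(Z, false) = X2.
Decompose r/2: Y1 = h(h(X2)),  r(S, 1) = S.
Bind Y1 := h(h(X2)); substituting into the one remaining equation that mentions Y1 gives: r(tup(false, S, S), tup(V, X, h(h(h(X2))))) = r(Z, tup(r(0, false), 6, M)).
Occurs check fails: S occurs in r(S, 1); the equation S = r(S, 1) has no finite solution.

NO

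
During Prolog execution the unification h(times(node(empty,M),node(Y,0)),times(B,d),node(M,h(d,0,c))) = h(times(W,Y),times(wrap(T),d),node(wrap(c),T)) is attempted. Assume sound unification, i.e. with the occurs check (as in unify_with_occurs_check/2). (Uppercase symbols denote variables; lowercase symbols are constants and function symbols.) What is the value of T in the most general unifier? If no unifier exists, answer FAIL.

FAIL

Decompose h/3: times(node(empty,M),node(Y,0)) = times(W,Y),  times(B,d) = times(wrap(T),d),  node(M,h(d,0,c)) = node(wrap(c),T).
Decompose times/2: node(empty,M) = W,  node(Y,0) = Y.
Bind W := node(empty,M); no other remaining equation mentions W.
Occurs check fails: Y occurs in node(Y,0); the equation Y = node(Y,0) has no finite solution.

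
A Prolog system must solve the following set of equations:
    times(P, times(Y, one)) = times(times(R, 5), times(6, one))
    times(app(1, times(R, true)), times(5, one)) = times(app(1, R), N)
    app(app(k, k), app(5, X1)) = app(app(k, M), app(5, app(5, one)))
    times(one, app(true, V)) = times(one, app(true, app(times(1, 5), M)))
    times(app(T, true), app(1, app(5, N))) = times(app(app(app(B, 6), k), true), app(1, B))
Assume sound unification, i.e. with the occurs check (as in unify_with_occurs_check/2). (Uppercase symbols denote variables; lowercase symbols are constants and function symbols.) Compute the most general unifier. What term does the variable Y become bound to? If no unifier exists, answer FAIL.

Decompose times/2: P = times(R, 5),  times(Y, one) = times(6, one).
Bind P := times(R, 5); no other remaining equation mentions P.
Decompose times/2: Y = 6,  one = one.
Bind Y := 6; no other remaining equation mentions Y.
Delete trivial equation one = one.
Decompose times/2: app(1, times(R, true)) = app(1, R),  times(5, one) = N.
Decompose app/2: 1 = 1,  times(R, true) = R.
Delete trivial equation 1 = 1.
Occurs check fails: R occurs in times(R, true); the equation R = times(R, true) has no finite solution.

FAIL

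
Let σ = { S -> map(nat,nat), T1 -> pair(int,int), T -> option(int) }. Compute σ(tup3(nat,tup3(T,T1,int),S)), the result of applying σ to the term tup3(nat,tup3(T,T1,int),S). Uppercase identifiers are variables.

tup3(nat,tup3(option(int),pair(int,int),int),map(nat,nat))

Replace each occurrence of S with map(nat,nat).
Replace each occurrence of T1 with pair(int,int).
Replace each occurrence of T with option(int).
Result: tup3(nat,tup3(option(int),pair(int,int),int),map(nat,nat)).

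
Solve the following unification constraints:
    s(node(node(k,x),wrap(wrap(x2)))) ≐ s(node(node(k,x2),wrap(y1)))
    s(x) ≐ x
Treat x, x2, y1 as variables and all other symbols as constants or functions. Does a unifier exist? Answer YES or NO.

Decompose s/1: node(node(k,x),wrap(wrap(x2))) ≐ node(node(k,x2),wrap(y1)).
Decompose node/2: node(k,x) ≐ node(k,x2),  wrap(wrap(x2)) ≐ wrap(y1).
Decompose node/2: k ≐ k,  x ≐ x2.
Delete trivial equation k ≐ k.
Bind x := x2; substituting into the one remaining equation that mentions x gives: s(x2) ≐ x2.
Decompose wrap/1: wrap(x2) ≐ y1.
Bind y1 := wrap(x2); no other remaining equation mentions y1.
Occurs check fails: x2 occurs in s(x2); the equation x2 ≐ s(x2) has no finite solution.

NO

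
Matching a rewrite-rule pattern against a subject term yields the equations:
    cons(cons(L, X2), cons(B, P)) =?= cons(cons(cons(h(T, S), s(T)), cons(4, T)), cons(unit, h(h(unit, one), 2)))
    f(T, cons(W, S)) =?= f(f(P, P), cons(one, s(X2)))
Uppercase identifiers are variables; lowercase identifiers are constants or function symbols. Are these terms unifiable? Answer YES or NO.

Decompose cons/2: cons(L, X2) =?= cons(cons(h(T, S), s(T)), cons(4, T)),  cons(B, P) =?= cons(unit, h(h(unit, one), 2)).
Decompose cons/2: L =?= cons(h(T, S), s(T)),  X2 =?= cons(4, T).
Bind L := cons(h(T, S), s(T)); no other remaining equation mentions L.
Bind X2 := cons(4, T); substituting into the one remaining equation that mentions X2 gives: f(T, cons(W, S)) =?= f(f(P, P), cons(one, s(cons(4, T)))).
Decompose cons/2: B =?= unit,  P =?= h(h(unit, one), 2).
Bind B := unit; no other remaining equation mentions B.
Bind P := h(h(unit, one), 2); substituting into the remaining equation gives: f(T, cons(W, S)) =?= f(f(h(h(unit, one), 2), h(h(unit, one), 2)), cons(one, s(cons(4, T)))).
Decompose f/2: T =?= f(h(h(unit, one), 2), h(h(unit, one), 2)),  cons(W, S) =?= cons(one, s(cons(4, T))).
Bind T := f(h(h(unit, one), 2), h(h(unit, one), 2)); substituting into the remaining equation gives: cons(W, S) =?= cons(one, s(cons(4, f(h(h(unit, one), 2), h(h(unit, one), 2))))). Substituting into the earlier bindings gives L := cons(h(f(h(h(unit, one), 2), h(h(unit, one), 2)), S), s(f(h(h(unit, one), 2), h(h(unit, one), 2)))), X2 := cons(4, f(h(h(unit, one), 2), h(h(unit, one), 2))).
Decompose cons/2: W =?= one,  S =?= s(cons(4, f(h(h(unit, one), 2), h(h(unit, one), 2)))).
Bind W := one; no other remaining equation mentions W.
Bind S := s(cons(4, f(h(h(unit, one), 2), h(h(unit, one), 2)))). Substituting into the earlier binding gives L := cons(h(f(h(h(unit, one), 2), h(h(unit, one), 2)), s(cons(4, f(h(h(unit, one), 2), h(h(unit, one), 2))))), s(f(h(h(unit, one), 2), h(h(unit, one), 2)))).
No equations remain and no clash or occurs-check failure arose, so a unifier exists.

YES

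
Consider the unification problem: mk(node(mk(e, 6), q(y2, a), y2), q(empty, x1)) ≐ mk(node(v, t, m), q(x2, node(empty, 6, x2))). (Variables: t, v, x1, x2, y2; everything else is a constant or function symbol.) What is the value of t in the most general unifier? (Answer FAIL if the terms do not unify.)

Decompose mk/2: node(mk(e, 6), q(y2, a), y2) ≐ node(v, t, m),  q(empty, x1) ≐ q(x2, node(empty, 6, x2)).
Decompose node/3: mk(e, 6) ≐ v,  q(y2, a) ≐ t,  y2 ≐ m.
Bind v := mk(e, 6); no other remaining equation mentions v.
Bind t := q(y2, a); no other remaining equation mentions t.
Bind y2 := m; no other remaining equation mentions y2. Substituting into the earlier binding gives t := q(m, a).
Decompose q/2: empty ≐ x2,  x1 ≐ node(empty, 6, x2).
Bind x2 := empty; substituting into the remaining equation gives: x1 ≐ node(empty, 6, empty).
Bind x1 := node(empty, 6, empty).
MGU = { v -> mk(e, 6), t -> q(m, a), y2 -> m, x2 -> empty, x1 -> node(empty, 6, empty) }, so t -> q(m, a).

q(m, a)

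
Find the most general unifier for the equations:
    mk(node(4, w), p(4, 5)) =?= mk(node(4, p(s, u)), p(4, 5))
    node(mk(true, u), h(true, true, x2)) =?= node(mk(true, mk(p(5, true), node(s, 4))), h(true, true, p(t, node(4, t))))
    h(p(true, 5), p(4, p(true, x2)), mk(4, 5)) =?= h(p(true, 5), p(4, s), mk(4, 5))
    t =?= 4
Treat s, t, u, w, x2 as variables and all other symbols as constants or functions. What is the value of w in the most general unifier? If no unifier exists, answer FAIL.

Decompose mk/2: node(4, w) =?= node(4, p(s, u)),  p(4, 5) =?= p(4, 5).
Decompose node/2: 4 =?= 4,  w =?= p(s, u).
Delete trivial equation 4 =?= 4.
Bind w := p(s, u); no other remaining equation mentions w.
Delete trivial equation p(4, 5) =?= p(4, 5).
Decompose node/2: mk(true, u) =?= mk(true, mk(p(5, true), node(s, 4))),  h(true, true, x2) =?= h(true, true, p(t, node(4, t))).
Decompose mk/2: true =?= true,  u =?= mk(p(5, true), node(s, 4)).
Delete trivial equation true =?= true.
Bind u := mk(p(5, true), node(s, 4)); no other remaining equation mentions u. Substituting into the earlier binding gives w := p(s, mk(p(5, true), node(s, 4))).
Decompose h/3: true =?= true,  true =?= true,  x2 =?= p(t, node(4, t)).
Delete trivial equation true =?= true.
Delete trivial equation true =?= true.
Bind x2 := p(t, node(4, t)); substituting into the one remaining equation that mentions x2 gives: h(p(true, 5), p(4, p(true, p(t, node(4, t)))), mk(4, 5)) =?= h(p(true, 5), p(4, s), mk(4, 5)).
Decompose h/3: p(true, 5) =?= p(true, 5),  p(4, p(true, p(t, node(4, t)))) =?= p(4, s),  mk(4, 5) =?= mk(4, 5).
Delete trivial equation p(true, 5) =?= p(true, 5).
Decompose p/2: 4 =?= 4,  p(true, p(t, node(4, t))) =?= s.
Delete trivial equation 4 =?= 4.
Bind s := p(true, p(t, node(4, t))); no other remaining equation mentions s. Substituting into the earlier bindings gives w := p(p(true, p(t, node(4, t))), mk(p(5, true), node(p(true, p(t, node(4, t))), 4))), u := mk(p(5, true), node(p(true, p(t, node(4, t))), 4)).
Delete trivial equation mk(4, 5) =?= mk(4, 5).
Bind t := 4. Substituting into the earlier bindings gives w := p(p(true, p(4, node(4, 4))), mk(p(5, true), node(p(true, p(4, node(4, 4))), 4))), u := mk(p(5, true), node(p(true, p(4, node(4, 4))), 4)), x2 := p(4, node(4, 4)), s := p(true, p(4, node(4, 4))).
MGU = { w ↦ p(p(true, p(4, node(4, 4))), mk(p(5, true), node(p(true, p(4, node(4, 4))), 4))), u ↦ mk(p(5, true), node(p(true, p(4, node(4, 4))), 4)), x2 ↦ p(4, node(4, 4)), s ↦ p(true, p(4, node(4, 4))), t ↦ 4 }, so w ↦ p(p(true, p(4, node(4, 4))), mk(p(5, true), node(p(true, p(4, node(4, 4))), 4))).

p(p(true, p(4, node(4, 4))), mk(p(5, true), node(p(true, p(4, node(4, 4))), 4)))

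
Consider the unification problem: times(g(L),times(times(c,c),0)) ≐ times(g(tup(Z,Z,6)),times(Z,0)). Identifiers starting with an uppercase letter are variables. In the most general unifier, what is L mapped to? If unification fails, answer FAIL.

Decompose times/2: g(L) ≐ g(tup(Z,Z,6)),  times(times(c,c),0) ≐ times(Z,0).
Decompose g/1: L ≐ tup(Z,Z,6).
Bind L := tup(Z,Z,6); no other remaining equation mentions L.
Decompose times/2: times(c,c) ≐ Z,  0 ≐ 0.
Bind Z := times(c,c); no other remaining equation mentions Z. Substituting into the earlier binding gives L := tup(times(c,c),times(c,c),6).
Delete trivial equation 0 ≐ 0.
MGU = { L -> tup(times(c,c),times(c,c),6), Z -> times(c,c) }, so L -> tup(times(c,c),times(c,c),6).

tup(times(c,c),times(c,c),6)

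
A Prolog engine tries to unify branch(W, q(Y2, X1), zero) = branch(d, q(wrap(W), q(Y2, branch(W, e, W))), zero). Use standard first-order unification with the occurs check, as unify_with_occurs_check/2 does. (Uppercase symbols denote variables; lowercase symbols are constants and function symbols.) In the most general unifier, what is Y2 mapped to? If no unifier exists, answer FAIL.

wrap(d)

Decompose branch/3: W = d,  q(Y2, X1) = q(wrap(W), q(Y2, branch(W, e, W))),  zero = zero.
Bind W := d; substituting into the one remaining equation that mentions W gives: q(Y2, X1) = q(wrap(d), q(Y2, branch(d, e, d))).
Decompose q/2: Y2 = wrap(d),  X1 = q(Y2, branch(d, e, d)).
Bind Y2 := wrap(d); substituting into the one remaining equation that mentions Y2 gives: X1 = q(wrap(d), branch(d, e, d)).
Bind X1 := q(wrap(d), branch(d, e, d)); no other remaining equation mentions X1.
Delete trivial equation zero = zero.
MGU = { W ↦ d, Y2 ↦ wrap(d), X1 ↦ q(wrap(d), branch(d, e, d)) }, so Y2 ↦ wrap(d).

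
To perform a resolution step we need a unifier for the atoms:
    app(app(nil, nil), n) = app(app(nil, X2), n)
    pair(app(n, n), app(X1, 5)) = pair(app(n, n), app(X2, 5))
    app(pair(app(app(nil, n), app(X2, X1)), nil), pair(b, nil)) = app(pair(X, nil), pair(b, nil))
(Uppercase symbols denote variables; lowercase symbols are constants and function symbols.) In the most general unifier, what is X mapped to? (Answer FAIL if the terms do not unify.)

app(app(nil, n), app(nil, nil))

Decompose app/2: app(nil, nil) = app(nil, X2),  n = n.
Decompose app/2: nil = nil,  nil = X2.
Delete trivial equation nil = nil.
Bind X2 := nil; substituting into the 2 remaining equations that mention X2 gives: pair(app(n, n), app(X1, 5)) = pair(app(n, n), app(nil, 5)),  app(pair(app(app(nil, n), app(nil, X1)), nil), pair(b, nil)) = app(pair(X, nil), pair(b, nil)).
Delete trivial equation n = n.
Decompose pair/2: app(n, n) = app(n, n),  app(X1, 5) = app(nil, 5).
Delete trivial equation app(n, n) = app(n, n).
Decompose app/2: X1 = nil,  5 = 5.
Bind X1 := nil; substituting into the one remaining equation that mentions X1 gives: app(pair(app(app(nil, n), app(nil, nil)), nil), pair(b, nil)) = app(pair(X, nil), pair(b, nil)).
Delete trivial equation 5 = 5.
Decompose app/2: pair(app(app(nil, n), app(nil, nil)), nil) = pair(X, nil),  pair(b, nil) = pair(b, nil).
Decompose pair/2: app(app(nil, n), app(nil, nil)) = X,  nil = nil.
Bind X := app(app(nil, n), app(nil, nil)); no other remaining equation mentions X.
Delete trivial equation nil = nil.
Delete trivial equation pair(b, nil) = pair(b, nil).
MGU = { X2 -> nil, X1 -> nil, X -> app(app(nil, n), app(nil, nil)) }, so X -> app(app(nil, n), app(nil, nil)).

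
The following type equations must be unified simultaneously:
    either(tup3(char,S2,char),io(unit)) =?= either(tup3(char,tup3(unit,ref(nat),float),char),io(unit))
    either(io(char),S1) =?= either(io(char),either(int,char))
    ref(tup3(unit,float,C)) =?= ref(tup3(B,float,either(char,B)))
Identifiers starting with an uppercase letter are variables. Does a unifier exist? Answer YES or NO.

YES

Decompose either/2: tup3(char,S2,char) =?= tup3(char,tup3(unit,ref(nat),float),char),  io(unit) =?= io(unit).
Decompose tup3/3: char =?= char,  S2 =?= tup3(unit,ref(nat),float),  char =?= char.
Delete trivial equation char =?= char.
Bind S2 := tup3(unit,ref(nat),float); no other remaining equation mentions S2.
Delete trivial equation char =?= char.
Delete trivial equation io(unit) =?= io(unit).
Decompose either/2: io(char) =?= io(char),  S1 =?= either(int,char).
Delete trivial equation io(char) =?= io(char).
Bind S1 := either(int,char); no other remaining equation mentions S1.
Decompose ref/1: tup3(unit,float,C) =?= tup3(B,float,either(char,B)).
Decompose tup3/3: unit =?= B,  float =?= float,  C =?= either(char,B).
Bind B := unit; substituting into the one remaining equation that mentions B gives: C =?= either(char,unit).
Delete trivial equation float =?= float.
Bind C := either(char,unit).
No equations remain and no clash or occurs-check failure arose, so a unifier exists.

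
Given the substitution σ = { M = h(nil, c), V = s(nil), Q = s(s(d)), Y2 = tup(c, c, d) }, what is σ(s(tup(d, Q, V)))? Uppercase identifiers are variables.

s(tup(d, s(s(d)), s(nil)))

Replace each occurrence of V with s(nil).
Replace each occurrence of Q with s(s(d)).
Result: s(tup(d, s(s(d)), s(nil))).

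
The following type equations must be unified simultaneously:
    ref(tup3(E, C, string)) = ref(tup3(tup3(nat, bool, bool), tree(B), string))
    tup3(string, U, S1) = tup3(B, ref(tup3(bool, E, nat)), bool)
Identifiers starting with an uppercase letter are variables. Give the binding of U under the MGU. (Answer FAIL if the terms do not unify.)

Decompose ref/1: tup3(E, C, string) = tup3(tup3(nat, bool, bool), tree(B), string).
Decompose tup3/3: E = tup3(nat, bool, bool),  C = tree(B),  string = string.
Bind E := tup3(nat, bool, bool); substituting into the one remaining equation that mentions E gives: tup3(string, U, S1) = tup3(B, ref(tup3(bool, tup3(nat, bool, bool), nat)), bool).
Bind C := tree(B); no other remaining equation mentions C.
Delete trivial equation string = string.
Decompose tup3/3: string = B,  U = ref(tup3(bool, tup3(nat, bool, bool), nat)),  S1 = bool.
Bind B := string; no other remaining equation mentions B. Substituting into the earlier binding gives C := tree(string).
Bind U := ref(tup3(bool, tup3(nat, bool, bool), nat)); no other remaining equation mentions U.
Bind S1 := bool.
MGU = { E := tup3(nat, bool, bool), C := tree(string), B := string, U := ref(tup3(bool, tup3(nat, bool, bool), nat)), S1 := bool }, so U := ref(tup3(bool, tup3(nat, bool, bool), nat)).

ref(tup3(bool, tup3(nat, bool, bool), nat))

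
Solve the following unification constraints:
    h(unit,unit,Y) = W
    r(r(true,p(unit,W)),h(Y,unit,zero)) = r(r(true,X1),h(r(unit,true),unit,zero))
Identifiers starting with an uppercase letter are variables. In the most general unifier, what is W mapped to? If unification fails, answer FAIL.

Bind W := h(unit,unit,Y); substituting into the remaining equation gives: r(r(true,p(unit,h(unit,unit,Y))),h(Y,unit,zero)) = r(r(true,X1),h(r(unit,true),unit,zero)).
Decompose r/2: r(true,p(unit,h(unit,unit,Y))) = r(true,X1),  h(Y,unit,zero) = h(r(unit,true),unit,zero).
Decompose r/2: true = true,  p(unit,h(unit,unit,Y)) = X1.
Delete trivial equation true = true.
Bind X1 := p(unit,h(unit,unit,Y)); no other remaining equation mentions X1.
Decompose h/3: Y = r(unit,true),  unit = unit,  zero = zero.
Bind Y := r(unit,true); no other remaining equation mentions Y. Substituting into the earlier bindings gives W := h(unit,unit,r(unit,true)), X1 := p(unit,h(unit,unit,r(unit,true))).
Delete trivial equation unit = unit.
Delete trivial equation zero = zero.
MGU = { W ↦ h(unit,unit,r(unit,true)), X1 ↦ p(unit,h(unit,unit,r(unit,true))), Y ↦ r(unit,true) }, so W ↦ h(unit,unit,r(unit,true)).

h(unit,unit,r(unit,true))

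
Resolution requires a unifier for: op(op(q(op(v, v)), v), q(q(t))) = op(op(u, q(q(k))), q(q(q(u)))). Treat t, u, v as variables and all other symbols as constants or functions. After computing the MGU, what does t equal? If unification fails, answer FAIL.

Decompose op/2: op(q(op(v, v)), v) = op(u, q(q(k))),  q(q(t)) = q(q(q(u))).
Decompose op/2: q(op(v, v)) = u,  v = q(q(k)).
Bind u := q(op(v, v)); substituting into the one remaining equation that mentions u gives: q(q(t)) = q(q(q(q(op(v, v))))).
Bind v := q(q(k)); substituting into the remaining equation gives: q(q(t)) = q(q(q(q(op(q(q(k)), q(q(k))))))). Substituting into the earlier binding gives u := q(op(q(q(k)), q(q(k)))).
Decompose q/1: q(t) = q(q(q(op(q(q(k)), q(q(k)))))).
Decompose q/1: t = q(q(op(q(q(k)), q(q(k))))).
Bind t := q(q(op(q(q(k)), q(q(k))))).
MGU = { u := q(op(q(q(k)), q(q(k)))), v := q(q(k)), t := q(q(op(q(q(k)), q(q(k))))) }, so t := q(q(op(q(q(k)), q(q(k))))).

q(q(op(q(q(k)), q(q(k)))))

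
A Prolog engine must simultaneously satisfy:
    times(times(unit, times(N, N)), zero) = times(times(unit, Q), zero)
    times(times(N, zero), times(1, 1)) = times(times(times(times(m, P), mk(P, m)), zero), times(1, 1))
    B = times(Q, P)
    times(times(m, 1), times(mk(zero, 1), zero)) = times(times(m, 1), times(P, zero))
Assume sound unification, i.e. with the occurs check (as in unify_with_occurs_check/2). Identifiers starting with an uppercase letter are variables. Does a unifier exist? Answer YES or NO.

Decompose times/2: times(unit, times(N, N)) = times(unit, Q),  zero = zero.
Decompose times/2: unit = unit,  times(N, N) = Q.
Delete trivial equation unit = unit.
Bind Q := times(N, N); substituting into the one remaining equation that mentions Q gives: B = times(times(N, N), P).
Delete trivial equation zero = zero.
Decompose times/2: times(N, zero) = times(times(times(m, P), mk(P, m)), zero),  times(1, 1) = times(1, 1).
Decompose times/2: N = times(times(m, P), mk(P, m)),  zero = zero.
Bind N := times(times(m, P), mk(P, m)); substituting into the one remaining equation that mentions N gives: B = times(times(times(times(m, P), mk(P, m)), times(times(m, P), mk(P, m))), P). Substituting into the earlier binding gives Q := times(times(times(m, P), mk(P, m)), times(times(m, P), mk(P, m))).
Delete trivial equation zero = zero.
Delete trivial equation times(1, 1) = times(1, 1).
Bind B := times(times(times(times(m, P), mk(P, m)), times(times(m, P), mk(P, m))), P); no other remaining equation mentions B.
Decompose times/2: times(m, 1) = times(m, 1),  times(mk(zero, 1), zero) = times(P, zero).
Delete trivial equation times(m, 1) = times(m, 1).
Decompose times/2: mk(zero, 1) = P,  zero = zero.
Bind P := mk(zero, 1); no other remaining equation mentions P. Substituting into the earlier bindings gives Q := times(times(times(m, mk(zero, 1)), mk(mk(zero, 1), m)), times(times(m, mk(zero, 1)), mk(mk(zero, 1), m))), N := times(times(m, mk(zero, 1)), mk(mk(zero, 1), m)), B := times(times(times(times(m, mk(zero, 1)), mk(mk(zero, 1), m)), times(times(m, mk(zero, 1)), mk(mk(zero, 1), m))), mk(zero, 1)).
Delete trivial equation zero = zero.
No equations remain and no clash or occurs-check failure arose, so a unifier exists.

YES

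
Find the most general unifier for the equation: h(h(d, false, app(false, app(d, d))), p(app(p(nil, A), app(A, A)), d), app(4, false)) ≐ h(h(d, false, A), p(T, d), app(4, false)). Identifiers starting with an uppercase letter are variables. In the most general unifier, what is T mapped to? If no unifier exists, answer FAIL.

Decompose h/3: h(d, false, app(false, app(d, d))) ≐ h(d, false, A),  p(app(p(nil, A), app(A, A)), d) ≐ p(T, d),  app(4, false) ≐ app(4, false).
Decompose h/3: d ≐ d,  false ≐ false,  app(false, app(d, d)) ≐ A.
Delete trivial equation d ≐ d.
Delete trivial equation false ≐ false.
Bind A := app(false, app(d, d)); substituting into the one remaining equation that mentions A gives: p(app(p(nil, app(false, app(d, d))), app(app(false, app(d, d)), app(false, app(d, d)))), d) ≐ p(T, d).
Decompose p/2: app(p(nil, app(false, app(d, d))), app(app(false, app(d, d)), app(false, app(d, d)))) ≐ T,  d ≐ d.
Bind T := app(p(nil, app(false, app(d, d))), app(app(false, app(d, d)), app(false, app(d, d)))); no other remaining equation mentions T.
Delete trivial equation d ≐ d.
Delete trivial equation app(4, false) ≐ app(4, false).
MGU = { A := app(false, app(d, d)), T := app(p(nil, app(false, app(d, d))), app(app(false, app(d, d)), app(false, app(d, d)))) }, so T := app(p(nil, app(false, app(d, d))), app(app(false, app(d, d)), app(false, app(d, d)))).

app(p(nil, app(false, app(d, d))), app(app(false, app(d, d)), app(false, app(d, d))))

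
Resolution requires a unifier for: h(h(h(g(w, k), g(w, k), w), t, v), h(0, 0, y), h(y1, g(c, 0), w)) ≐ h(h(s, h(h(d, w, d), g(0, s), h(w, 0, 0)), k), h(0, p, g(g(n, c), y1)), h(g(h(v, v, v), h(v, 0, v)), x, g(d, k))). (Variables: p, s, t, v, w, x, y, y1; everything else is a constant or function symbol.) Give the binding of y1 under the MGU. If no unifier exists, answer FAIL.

Decompose h/3: h(h(g(w, k), g(w, k), w), t, v) ≐ h(s, h(h(d, w, d), g(0, s), h(w, 0, 0)), k),  h(0, 0, y) ≐ h(0, p, g(g(n, c), y1)),  h(y1, g(c, 0), w) ≐ h(g(h(v, v, v), h(v, 0, v)), x, g(d, k)).
Decompose h/3: h(g(w, k), g(w, k), w) ≐ s,  t ≐ h(h(d, w, d), g(0, s), h(w, 0, 0)),  v ≐ k.
Bind s := h(g(w, k), g(w, k), w); substituting into the one remaining equation that mentions s gives: t ≐ h(h(d, w, d), g(0, h(g(w, k), g(w, k), w)), h(w, 0, 0)).
Bind t := h(h(d, w, d), g(0, h(g(w, k), g(w, k), w)), h(w, 0, 0)); no other remaining equation mentions t.
Bind v := k; substituting into the one remaining equation that mentions v gives: h(y1, g(c, 0), w) ≐ h(g(h(k, k, k), h(k, 0, k)), x, g(d, k)).
Decompose h/3: 0 ≐ 0,  0 ≐ p,  y ≐ g(g(n, c), y1).
Delete trivial equation 0 ≐ 0.
Bind p := 0; no other remaining equation mentions p.
Bind y := g(g(n, c), y1); no other remaining equation mentions y.
Decompose h/3: y1 ≐ g(h(k, k, k), h(k, 0, k)),  g(c, 0) ≐ x,  w ≐ g(d, k).
Bind y1 := g(h(k, k, k), h(k, 0, k)); no other remaining equation mentions y1. Substituting into the earlier binding gives y := g(g(n, c), g(h(k, k, k), h(k, 0, k))).
Bind x := g(c, 0); no other remaining equation mentions x.
Bind w := g(d, k). Substituting into the earlier bindings gives s := h(g(g(d, k), k), g(g(d, k), k), g(d, k)), t := h(h(d, g(d, k), d), g(0, h(g(g(d, k), k), g(g(d, k), k), g(d, k))), h(g(d, k), 0, 0)).
MGU = { s := h(g(g(d, k), k), g(g(d, k), k), g(d, k)), t := h(h(d, g(d, k), d), g(0, h(g(g(d, k), k), g(g(d, k), k), g(d, k))), h(g(d, k), 0, 0)), v := k, p := 0, y := g(g(n, c), g(h(k, k, k), h(k, 0, k))), y1 := g(h(k, k, k), h(k, 0, k)), x := g(c, 0), w := g(d, k) }, so y1 := g(h(k, k, k), h(k, 0, k)).

g(h(k, k, k), h(k, 0, k))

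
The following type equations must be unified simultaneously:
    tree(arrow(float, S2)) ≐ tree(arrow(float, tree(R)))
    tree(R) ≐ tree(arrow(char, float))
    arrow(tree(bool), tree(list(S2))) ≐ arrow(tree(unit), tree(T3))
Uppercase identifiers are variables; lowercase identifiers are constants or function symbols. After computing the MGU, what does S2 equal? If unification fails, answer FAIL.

Decompose tree/1: arrow(float, S2) ≐ arrow(float, tree(R)).
Decompose arrow/2: float ≐ float,  S2 ≐ tree(R).
Delete trivial equation float ≐ float.
Bind S2 := tree(R); substituting into the one remaining equation that mentions S2 gives: arrow(tree(bool), tree(list(tree(R)))) ≐ arrow(tree(unit), tree(T3)).
Decompose tree/1: R ≐ arrow(char, float).
Bind R := arrow(char, float); substituting into the remaining equation gives: arrow(tree(bool), tree(list(tree(arrow(char, float))))) ≐ arrow(tree(unit), tree(T3)). Substituting into the earlier binding gives S2 := tree(arrow(char, float)).
Decompose arrow/2: tree(bool) ≐ tree(unit),  tree(list(tree(arrow(char, float)))) ≐ tree(T3).
Decompose tree/1: bool ≐ unit.
Clash: constants bool and unit differ; no unifier exists.

FAIL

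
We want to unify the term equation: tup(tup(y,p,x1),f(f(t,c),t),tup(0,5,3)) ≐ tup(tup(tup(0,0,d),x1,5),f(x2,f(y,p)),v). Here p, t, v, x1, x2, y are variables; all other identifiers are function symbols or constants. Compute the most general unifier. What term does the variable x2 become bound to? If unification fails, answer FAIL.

Decompose tup/3: tup(y,p,x1) ≐ tup(tup(0,0,d),x1,5),  f(f(t,c),t) ≐ f(x2,f(y,p)),  tup(0,5,3) ≐ v.
Decompose tup/3: y ≐ tup(0,0,d),  p ≐ x1,  x1 ≐ 5.
Bind y := tup(0,0,d); substituting into the one remaining equation that mentions y gives: f(f(t,c),t) ≐ f(x2,f(tup(0,0,d),p)).
Bind p := x1; substituting into the one remaining equation that mentions p gives: f(f(t,c),t) ≐ f(x2,f(tup(0,0,d),x1)).
Bind x1 := 5; substituting into the one remaining equation that mentions x1 gives: f(f(t,c),t) ≐ f(x2,f(tup(0,0,d),5)). Substituting into the earlier binding gives p := 5.
Decompose f/2: f(t,c) ≐ x2,  t ≐ f(tup(0,0,d),5).
Bind x2 := f(t,c); no other remaining equation mentions x2.
Bind t := f(tup(0,0,d),5); no other remaining equation mentions t. Substituting into the earlier binding gives x2 := f(f(tup(0,0,d),5),c).
Bind v := tup(0,5,3).
MGU = { y -> tup(0,0,d), p -> 5, x1 -> 5, x2 -> f(f(tup(0,0,d),5),c), t -> f(tup(0,0,d),5), v -> tup(0,5,3) }, so x2 -> f(f(tup(0,0,d),5),c).

f(f(tup(0,0,d),5),c)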